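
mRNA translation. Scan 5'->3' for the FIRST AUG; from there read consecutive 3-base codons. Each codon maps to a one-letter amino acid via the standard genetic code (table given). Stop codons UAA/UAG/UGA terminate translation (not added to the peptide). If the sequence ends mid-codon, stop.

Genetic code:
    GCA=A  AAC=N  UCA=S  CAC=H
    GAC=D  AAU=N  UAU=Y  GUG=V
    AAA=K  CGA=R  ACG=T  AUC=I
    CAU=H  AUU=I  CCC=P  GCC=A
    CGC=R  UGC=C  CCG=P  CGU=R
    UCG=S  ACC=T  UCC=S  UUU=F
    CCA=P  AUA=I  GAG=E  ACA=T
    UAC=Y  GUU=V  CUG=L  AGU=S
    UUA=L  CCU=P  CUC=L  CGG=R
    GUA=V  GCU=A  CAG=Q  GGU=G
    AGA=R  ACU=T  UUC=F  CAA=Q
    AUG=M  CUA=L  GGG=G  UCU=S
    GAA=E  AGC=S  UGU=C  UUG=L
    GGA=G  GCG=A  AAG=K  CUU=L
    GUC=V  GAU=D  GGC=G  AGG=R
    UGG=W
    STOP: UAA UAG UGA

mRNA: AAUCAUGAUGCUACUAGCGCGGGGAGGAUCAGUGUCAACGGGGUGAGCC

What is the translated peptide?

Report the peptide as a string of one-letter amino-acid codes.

Answer: MMLLARGGSVSTG

Derivation:
start AUG at pos 4
pos 4: AUG -> M; peptide=M
pos 7: AUG -> M; peptide=MM
pos 10: CUA -> L; peptide=MML
pos 13: CUA -> L; peptide=MMLL
pos 16: GCG -> A; peptide=MMLLA
pos 19: CGG -> R; peptide=MMLLAR
pos 22: GGA -> G; peptide=MMLLARG
pos 25: GGA -> G; peptide=MMLLARGG
pos 28: UCA -> S; peptide=MMLLARGGS
pos 31: GUG -> V; peptide=MMLLARGGSV
pos 34: UCA -> S; peptide=MMLLARGGSVS
pos 37: ACG -> T; peptide=MMLLARGGSVST
pos 40: GGG -> G; peptide=MMLLARGGSVSTG
pos 43: UGA -> STOP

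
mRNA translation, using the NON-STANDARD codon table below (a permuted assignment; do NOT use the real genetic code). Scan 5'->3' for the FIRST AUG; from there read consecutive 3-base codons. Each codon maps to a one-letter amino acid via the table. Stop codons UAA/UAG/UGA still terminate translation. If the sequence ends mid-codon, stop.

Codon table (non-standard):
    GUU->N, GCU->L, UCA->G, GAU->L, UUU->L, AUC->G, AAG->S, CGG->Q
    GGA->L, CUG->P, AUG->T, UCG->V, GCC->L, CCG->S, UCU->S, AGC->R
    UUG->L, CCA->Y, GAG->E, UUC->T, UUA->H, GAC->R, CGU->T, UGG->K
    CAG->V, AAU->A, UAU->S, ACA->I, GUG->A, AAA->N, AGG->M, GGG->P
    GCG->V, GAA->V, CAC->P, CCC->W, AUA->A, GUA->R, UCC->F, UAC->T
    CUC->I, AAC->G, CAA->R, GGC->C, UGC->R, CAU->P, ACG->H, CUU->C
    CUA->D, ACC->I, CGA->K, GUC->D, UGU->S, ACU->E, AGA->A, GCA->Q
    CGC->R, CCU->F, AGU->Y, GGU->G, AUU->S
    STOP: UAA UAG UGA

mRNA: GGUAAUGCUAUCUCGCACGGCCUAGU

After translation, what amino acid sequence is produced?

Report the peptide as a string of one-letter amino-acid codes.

start AUG at pos 4
pos 4: AUG -> T; peptide=T
pos 7: CUA -> D; peptide=TD
pos 10: UCU -> S; peptide=TDS
pos 13: CGC -> R; peptide=TDSR
pos 16: ACG -> H; peptide=TDSRH
pos 19: GCC -> L; peptide=TDSRHL
pos 22: UAG -> STOP

Answer: TDSRHL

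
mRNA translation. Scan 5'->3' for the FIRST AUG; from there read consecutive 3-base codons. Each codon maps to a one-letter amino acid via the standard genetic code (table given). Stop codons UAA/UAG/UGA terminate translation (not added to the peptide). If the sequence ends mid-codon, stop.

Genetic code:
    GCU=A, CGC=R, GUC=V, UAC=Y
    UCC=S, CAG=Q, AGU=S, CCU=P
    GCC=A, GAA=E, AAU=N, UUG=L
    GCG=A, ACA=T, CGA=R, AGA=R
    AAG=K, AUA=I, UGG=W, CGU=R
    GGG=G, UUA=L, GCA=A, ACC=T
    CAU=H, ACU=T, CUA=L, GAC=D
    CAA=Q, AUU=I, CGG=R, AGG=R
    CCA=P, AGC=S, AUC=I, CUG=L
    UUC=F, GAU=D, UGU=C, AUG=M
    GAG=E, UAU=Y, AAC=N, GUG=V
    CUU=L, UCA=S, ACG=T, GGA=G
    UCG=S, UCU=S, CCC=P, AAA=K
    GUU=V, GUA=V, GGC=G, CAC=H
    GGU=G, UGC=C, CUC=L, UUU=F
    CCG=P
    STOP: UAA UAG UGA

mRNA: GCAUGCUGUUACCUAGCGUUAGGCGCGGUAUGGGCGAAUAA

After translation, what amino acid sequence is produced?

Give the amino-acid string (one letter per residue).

Answer: MLLPSVRRGMGE

Derivation:
start AUG at pos 2
pos 2: AUG -> M; peptide=M
pos 5: CUG -> L; peptide=ML
pos 8: UUA -> L; peptide=MLL
pos 11: CCU -> P; peptide=MLLP
pos 14: AGC -> S; peptide=MLLPS
pos 17: GUU -> V; peptide=MLLPSV
pos 20: AGG -> R; peptide=MLLPSVR
pos 23: CGC -> R; peptide=MLLPSVRR
pos 26: GGU -> G; peptide=MLLPSVRRG
pos 29: AUG -> M; peptide=MLLPSVRRGM
pos 32: GGC -> G; peptide=MLLPSVRRGMG
pos 35: GAA -> E; peptide=MLLPSVRRGMGE
pos 38: UAA -> STOP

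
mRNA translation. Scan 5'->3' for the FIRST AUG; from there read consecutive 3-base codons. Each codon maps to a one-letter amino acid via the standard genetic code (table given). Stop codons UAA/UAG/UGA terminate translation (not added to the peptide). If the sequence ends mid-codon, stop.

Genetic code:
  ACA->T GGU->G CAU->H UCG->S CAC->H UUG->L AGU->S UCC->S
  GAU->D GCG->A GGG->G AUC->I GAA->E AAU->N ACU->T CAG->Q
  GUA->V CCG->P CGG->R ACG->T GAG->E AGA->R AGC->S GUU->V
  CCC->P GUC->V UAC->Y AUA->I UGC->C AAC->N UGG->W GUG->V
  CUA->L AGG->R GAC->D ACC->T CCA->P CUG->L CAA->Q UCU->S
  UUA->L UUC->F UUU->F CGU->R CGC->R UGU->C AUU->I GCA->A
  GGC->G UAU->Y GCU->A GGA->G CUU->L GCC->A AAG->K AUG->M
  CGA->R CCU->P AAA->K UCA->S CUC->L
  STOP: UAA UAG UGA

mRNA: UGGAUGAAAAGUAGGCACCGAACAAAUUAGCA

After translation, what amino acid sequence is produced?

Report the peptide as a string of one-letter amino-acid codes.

Answer: MKSRHRTN

Derivation:
start AUG at pos 3
pos 3: AUG -> M; peptide=M
pos 6: AAA -> K; peptide=MK
pos 9: AGU -> S; peptide=MKS
pos 12: AGG -> R; peptide=MKSR
pos 15: CAC -> H; peptide=MKSRH
pos 18: CGA -> R; peptide=MKSRHR
pos 21: ACA -> T; peptide=MKSRHRT
pos 24: AAU -> N; peptide=MKSRHRTN
pos 27: UAG -> STOP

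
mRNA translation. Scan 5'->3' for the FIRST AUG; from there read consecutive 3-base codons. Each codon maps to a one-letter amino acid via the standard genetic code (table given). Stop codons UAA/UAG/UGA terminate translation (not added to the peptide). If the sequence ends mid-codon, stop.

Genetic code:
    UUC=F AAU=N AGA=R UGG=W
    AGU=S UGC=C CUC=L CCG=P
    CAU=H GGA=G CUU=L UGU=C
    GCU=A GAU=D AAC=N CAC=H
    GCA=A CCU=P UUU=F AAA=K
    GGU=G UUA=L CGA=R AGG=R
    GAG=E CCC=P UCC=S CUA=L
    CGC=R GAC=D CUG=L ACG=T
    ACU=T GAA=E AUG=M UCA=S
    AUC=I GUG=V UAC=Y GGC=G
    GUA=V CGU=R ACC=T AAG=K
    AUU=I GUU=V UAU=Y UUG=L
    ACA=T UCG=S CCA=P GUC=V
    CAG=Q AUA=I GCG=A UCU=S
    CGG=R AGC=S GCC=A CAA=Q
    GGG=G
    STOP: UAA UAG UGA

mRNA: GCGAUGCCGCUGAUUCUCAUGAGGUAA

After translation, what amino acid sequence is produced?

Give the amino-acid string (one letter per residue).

Answer: MPLILMR

Derivation:
start AUG at pos 3
pos 3: AUG -> M; peptide=M
pos 6: CCG -> P; peptide=MP
pos 9: CUG -> L; peptide=MPL
pos 12: AUU -> I; peptide=MPLI
pos 15: CUC -> L; peptide=MPLIL
pos 18: AUG -> M; peptide=MPLILM
pos 21: AGG -> R; peptide=MPLILMR
pos 24: UAA -> STOP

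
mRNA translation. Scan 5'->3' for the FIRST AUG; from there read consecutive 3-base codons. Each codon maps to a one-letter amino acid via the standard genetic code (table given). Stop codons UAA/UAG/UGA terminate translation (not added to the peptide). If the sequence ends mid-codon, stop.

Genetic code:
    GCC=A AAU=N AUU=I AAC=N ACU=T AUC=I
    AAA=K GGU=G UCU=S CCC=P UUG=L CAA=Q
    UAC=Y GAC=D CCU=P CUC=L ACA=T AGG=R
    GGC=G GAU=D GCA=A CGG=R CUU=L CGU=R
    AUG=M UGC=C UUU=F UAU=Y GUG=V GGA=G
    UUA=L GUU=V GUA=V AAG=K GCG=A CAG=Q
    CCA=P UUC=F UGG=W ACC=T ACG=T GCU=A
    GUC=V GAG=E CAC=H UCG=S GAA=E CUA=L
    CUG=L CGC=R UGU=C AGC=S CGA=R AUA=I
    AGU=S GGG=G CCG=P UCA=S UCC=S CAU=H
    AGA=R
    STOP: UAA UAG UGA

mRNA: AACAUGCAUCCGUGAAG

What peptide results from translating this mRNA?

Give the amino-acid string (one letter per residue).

Answer: MHP

Derivation:
start AUG at pos 3
pos 3: AUG -> M; peptide=M
pos 6: CAU -> H; peptide=MH
pos 9: CCG -> P; peptide=MHP
pos 12: UGA -> STOP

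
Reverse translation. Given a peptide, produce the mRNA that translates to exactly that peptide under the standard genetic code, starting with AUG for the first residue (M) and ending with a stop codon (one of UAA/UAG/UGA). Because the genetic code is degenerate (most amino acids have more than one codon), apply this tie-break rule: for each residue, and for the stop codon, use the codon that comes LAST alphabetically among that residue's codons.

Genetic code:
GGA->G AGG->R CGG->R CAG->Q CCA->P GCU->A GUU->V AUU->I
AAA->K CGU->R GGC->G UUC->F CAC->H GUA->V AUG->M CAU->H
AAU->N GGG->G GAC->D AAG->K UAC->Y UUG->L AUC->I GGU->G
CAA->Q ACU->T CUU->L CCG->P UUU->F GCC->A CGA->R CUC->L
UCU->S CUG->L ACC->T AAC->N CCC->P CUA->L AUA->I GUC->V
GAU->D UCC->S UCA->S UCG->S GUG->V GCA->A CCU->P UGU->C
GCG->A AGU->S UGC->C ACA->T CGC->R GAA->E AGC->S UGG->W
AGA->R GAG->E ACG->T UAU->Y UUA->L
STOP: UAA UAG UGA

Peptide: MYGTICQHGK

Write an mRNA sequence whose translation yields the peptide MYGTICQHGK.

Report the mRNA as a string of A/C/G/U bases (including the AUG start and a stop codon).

Answer: mRNA: AUGUAUGGUACUAUUUGUCAGCAUGGUAAGUGA

Derivation:
residue 1: M -> AUG (start codon)
residue 2: Y codons sorted = UAC,UAU -> pick last = UAU
residue 3: G codons sorted = GGA,GGC,GGG,GGU -> pick last = GGU
residue 4: T codons sorted = ACA,ACC,ACG,ACU -> pick last = ACU
residue 5: I codons sorted = AUA,AUC,AUU -> pick last = AUU
residue 6: C codons sorted = UGC,UGU -> pick last = UGU
residue 7: Q codons sorted = CAA,CAG -> pick last = CAG
residue 8: H codons sorted = CAC,CAU -> pick last = CAU
residue 9: G codons sorted = GGA,GGC,GGG,GGU -> pick last = GGU
residue 10: K codons sorted = AAA,AAG -> pick last = AAG
terminator: stop codons sorted = UAA,UAG,UGA -> pick last = UGA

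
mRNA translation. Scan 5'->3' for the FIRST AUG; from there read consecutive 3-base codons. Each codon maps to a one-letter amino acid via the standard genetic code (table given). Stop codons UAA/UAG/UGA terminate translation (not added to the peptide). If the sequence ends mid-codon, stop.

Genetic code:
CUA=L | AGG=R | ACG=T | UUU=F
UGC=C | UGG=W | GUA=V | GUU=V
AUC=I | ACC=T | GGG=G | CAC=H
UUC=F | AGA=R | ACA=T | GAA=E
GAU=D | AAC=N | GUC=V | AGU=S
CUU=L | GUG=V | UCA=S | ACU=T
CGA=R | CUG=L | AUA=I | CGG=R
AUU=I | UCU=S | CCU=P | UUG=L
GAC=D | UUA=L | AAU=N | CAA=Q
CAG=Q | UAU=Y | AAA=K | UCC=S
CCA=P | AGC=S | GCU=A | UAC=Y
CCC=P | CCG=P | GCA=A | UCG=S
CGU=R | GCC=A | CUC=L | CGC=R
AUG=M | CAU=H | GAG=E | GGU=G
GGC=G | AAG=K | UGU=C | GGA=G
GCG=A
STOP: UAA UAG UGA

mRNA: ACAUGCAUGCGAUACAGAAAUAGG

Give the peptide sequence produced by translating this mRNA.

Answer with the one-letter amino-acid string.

start AUG at pos 2
pos 2: AUG -> M; peptide=M
pos 5: CAU -> H; peptide=MH
pos 8: GCG -> A; peptide=MHA
pos 11: AUA -> I; peptide=MHAI
pos 14: CAG -> Q; peptide=MHAIQ
pos 17: AAA -> K; peptide=MHAIQK
pos 20: UAG -> STOP

Answer: MHAIQK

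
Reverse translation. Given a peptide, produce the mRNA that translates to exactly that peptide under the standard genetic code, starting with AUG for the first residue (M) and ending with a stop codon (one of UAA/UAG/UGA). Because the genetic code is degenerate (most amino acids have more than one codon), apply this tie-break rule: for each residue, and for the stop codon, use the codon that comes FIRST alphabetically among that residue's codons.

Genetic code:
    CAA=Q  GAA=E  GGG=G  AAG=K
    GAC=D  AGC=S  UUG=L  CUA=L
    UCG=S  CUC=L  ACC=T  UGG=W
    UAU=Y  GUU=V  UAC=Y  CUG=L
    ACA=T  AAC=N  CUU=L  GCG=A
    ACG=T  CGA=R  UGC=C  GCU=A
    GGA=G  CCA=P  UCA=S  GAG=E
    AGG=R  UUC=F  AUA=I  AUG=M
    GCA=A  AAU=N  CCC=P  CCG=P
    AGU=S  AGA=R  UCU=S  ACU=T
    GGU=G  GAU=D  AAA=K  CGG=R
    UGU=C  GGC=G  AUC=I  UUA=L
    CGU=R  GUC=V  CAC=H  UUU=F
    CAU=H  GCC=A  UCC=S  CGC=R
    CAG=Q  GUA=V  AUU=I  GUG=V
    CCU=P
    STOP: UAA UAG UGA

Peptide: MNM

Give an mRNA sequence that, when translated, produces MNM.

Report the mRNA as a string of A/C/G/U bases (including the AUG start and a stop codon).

Answer: mRNA: AUGAACAUGUAA

Derivation:
residue 1: M -> AUG (start codon)
residue 2: N codons sorted = AAC,AAU -> pick first = AAC
residue 3: M -> AUG (only codon)
terminator: stop codons sorted = UAA,UAG,UGA -> pick first = UAA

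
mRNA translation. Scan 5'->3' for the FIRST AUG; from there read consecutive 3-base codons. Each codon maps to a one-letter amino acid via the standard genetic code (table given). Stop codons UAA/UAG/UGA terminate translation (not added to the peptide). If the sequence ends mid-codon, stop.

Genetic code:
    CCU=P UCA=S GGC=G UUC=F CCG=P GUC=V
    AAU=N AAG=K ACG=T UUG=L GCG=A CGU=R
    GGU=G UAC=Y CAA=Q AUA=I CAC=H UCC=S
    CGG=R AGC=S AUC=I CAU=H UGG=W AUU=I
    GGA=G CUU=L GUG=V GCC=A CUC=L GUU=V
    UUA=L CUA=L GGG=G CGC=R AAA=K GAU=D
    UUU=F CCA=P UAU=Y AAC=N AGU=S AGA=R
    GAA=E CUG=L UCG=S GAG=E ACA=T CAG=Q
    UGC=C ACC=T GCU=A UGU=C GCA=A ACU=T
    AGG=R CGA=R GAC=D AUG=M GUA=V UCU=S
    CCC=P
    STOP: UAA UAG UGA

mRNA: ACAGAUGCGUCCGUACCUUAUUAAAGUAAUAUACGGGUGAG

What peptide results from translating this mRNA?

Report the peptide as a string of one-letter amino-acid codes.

Answer: MRPYLIKVIYG

Derivation:
start AUG at pos 4
pos 4: AUG -> M; peptide=M
pos 7: CGU -> R; peptide=MR
pos 10: CCG -> P; peptide=MRP
pos 13: UAC -> Y; peptide=MRPY
pos 16: CUU -> L; peptide=MRPYL
pos 19: AUU -> I; peptide=MRPYLI
pos 22: AAA -> K; peptide=MRPYLIK
pos 25: GUA -> V; peptide=MRPYLIKV
pos 28: AUA -> I; peptide=MRPYLIKVI
pos 31: UAC -> Y; peptide=MRPYLIKVIY
pos 34: GGG -> G; peptide=MRPYLIKVIYG
pos 37: UGA -> STOP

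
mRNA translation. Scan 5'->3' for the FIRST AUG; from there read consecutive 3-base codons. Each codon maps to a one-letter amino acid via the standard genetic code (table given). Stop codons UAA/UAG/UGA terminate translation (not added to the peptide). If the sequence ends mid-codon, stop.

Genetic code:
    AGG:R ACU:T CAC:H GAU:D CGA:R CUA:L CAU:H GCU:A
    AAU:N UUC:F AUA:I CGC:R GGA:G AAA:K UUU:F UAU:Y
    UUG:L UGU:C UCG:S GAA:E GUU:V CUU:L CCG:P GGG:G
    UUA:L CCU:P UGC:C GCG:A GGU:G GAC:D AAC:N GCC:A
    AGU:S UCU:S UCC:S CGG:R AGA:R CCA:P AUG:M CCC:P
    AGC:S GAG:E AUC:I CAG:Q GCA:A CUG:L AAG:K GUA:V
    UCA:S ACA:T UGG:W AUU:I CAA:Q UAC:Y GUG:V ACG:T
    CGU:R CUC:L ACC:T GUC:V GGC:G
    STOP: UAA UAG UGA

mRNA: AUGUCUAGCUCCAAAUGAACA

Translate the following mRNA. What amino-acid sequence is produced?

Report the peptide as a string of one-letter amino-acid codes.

start AUG at pos 0
pos 0: AUG -> M; peptide=M
pos 3: UCU -> S; peptide=MS
pos 6: AGC -> S; peptide=MSS
pos 9: UCC -> S; peptide=MSSS
pos 12: AAA -> K; peptide=MSSSK
pos 15: UGA -> STOP

Answer: MSSSK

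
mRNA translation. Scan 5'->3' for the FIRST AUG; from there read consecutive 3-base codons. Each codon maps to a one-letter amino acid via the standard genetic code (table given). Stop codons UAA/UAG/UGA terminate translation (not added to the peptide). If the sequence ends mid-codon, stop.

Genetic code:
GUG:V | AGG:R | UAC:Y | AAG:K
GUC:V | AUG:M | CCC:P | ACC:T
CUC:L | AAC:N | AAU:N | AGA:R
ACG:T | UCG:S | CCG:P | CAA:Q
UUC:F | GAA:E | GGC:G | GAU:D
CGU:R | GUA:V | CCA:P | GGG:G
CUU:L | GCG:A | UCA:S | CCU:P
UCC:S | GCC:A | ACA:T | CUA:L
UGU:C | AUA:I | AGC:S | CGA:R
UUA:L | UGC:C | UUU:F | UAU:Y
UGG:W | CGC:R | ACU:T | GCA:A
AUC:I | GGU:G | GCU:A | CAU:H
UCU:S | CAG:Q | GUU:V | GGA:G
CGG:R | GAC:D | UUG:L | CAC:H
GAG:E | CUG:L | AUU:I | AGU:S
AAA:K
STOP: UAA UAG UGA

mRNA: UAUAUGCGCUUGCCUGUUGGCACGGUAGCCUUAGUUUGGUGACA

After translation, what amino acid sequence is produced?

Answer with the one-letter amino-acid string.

Answer: MRLPVGTVALVW

Derivation:
start AUG at pos 3
pos 3: AUG -> M; peptide=M
pos 6: CGC -> R; peptide=MR
pos 9: UUG -> L; peptide=MRL
pos 12: CCU -> P; peptide=MRLP
pos 15: GUU -> V; peptide=MRLPV
pos 18: GGC -> G; peptide=MRLPVG
pos 21: ACG -> T; peptide=MRLPVGT
pos 24: GUA -> V; peptide=MRLPVGTV
pos 27: GCC -> A; peptide=MRLPVGTVA
pos 30: UUA -> L; peptide=MRLPVGTVAL
pos 33: GUU -> V; peptide=MRLPVGTVALV
pos 36: UGG -> W; peptide=MRLPVGTVALVW
pos 39: UGA -> STOP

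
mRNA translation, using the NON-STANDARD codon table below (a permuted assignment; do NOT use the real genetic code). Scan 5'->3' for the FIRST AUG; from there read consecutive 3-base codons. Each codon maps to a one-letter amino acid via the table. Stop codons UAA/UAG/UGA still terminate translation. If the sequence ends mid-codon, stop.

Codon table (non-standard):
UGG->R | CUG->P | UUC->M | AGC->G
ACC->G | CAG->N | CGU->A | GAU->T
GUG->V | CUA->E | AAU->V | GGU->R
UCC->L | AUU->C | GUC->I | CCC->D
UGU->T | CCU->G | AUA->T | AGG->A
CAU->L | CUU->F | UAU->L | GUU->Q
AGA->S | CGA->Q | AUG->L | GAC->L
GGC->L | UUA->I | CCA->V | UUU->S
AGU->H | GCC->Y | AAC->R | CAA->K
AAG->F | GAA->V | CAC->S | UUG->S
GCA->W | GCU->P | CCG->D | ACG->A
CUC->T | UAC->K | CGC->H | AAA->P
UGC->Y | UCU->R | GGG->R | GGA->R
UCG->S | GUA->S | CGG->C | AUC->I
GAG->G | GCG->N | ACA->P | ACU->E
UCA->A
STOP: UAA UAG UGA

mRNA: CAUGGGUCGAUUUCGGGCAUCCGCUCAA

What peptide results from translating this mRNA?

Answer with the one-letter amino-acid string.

Answer: LRQSCWLPK

Derivation:
start AUG at pos 1
pos 1: AUG -> L; peptide=L
pos 4: GGU -> R; peptide=LR
pos 7: CGA -> Q; peptide=LRQ
pos 10: UUU -> S; peptide=LRQS
pos 13: CGG -> C; peptide=LRQSC
pos 16: GCA -> W; peptide=LRQSCW
pos 19: UCC -> L; peptide=LRQSCWL
pos 22: GCU -> P; peptide=LRQSCWLP
pos 25: CAA -> K; peptide=LRQSCWLPK
pos 28: only 0 nt remain (<3), stop (end of mRNA)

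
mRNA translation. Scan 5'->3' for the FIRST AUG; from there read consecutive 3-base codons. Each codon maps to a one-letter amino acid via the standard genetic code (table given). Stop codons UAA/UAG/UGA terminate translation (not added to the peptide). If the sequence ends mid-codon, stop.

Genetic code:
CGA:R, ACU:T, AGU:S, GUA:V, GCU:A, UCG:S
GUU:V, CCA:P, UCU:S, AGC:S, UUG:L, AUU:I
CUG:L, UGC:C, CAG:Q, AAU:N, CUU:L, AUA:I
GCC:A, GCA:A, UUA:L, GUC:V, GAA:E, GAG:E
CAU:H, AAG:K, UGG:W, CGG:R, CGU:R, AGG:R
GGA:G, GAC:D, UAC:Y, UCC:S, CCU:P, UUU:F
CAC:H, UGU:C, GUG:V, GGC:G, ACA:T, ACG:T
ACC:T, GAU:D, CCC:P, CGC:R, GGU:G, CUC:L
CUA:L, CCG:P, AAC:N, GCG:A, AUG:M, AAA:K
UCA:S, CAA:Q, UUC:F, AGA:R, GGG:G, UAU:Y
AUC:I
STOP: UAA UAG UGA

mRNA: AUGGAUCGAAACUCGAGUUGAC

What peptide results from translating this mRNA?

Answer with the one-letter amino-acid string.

start AUG at pos 0
pos 0: AUG -> M; peptide=M
pos 3: GAU -> D; peptide=MD
pos 6: CGA -> R; peptide=MDR
pos 9: AAC -> N; peptide=MDRN
pos 12: UCG -> S; peptide=MDRNS
pos 15: AGU -> S; peptide=MDRNSS
pos 18: UGA -> STOP

Answer: MDRNSS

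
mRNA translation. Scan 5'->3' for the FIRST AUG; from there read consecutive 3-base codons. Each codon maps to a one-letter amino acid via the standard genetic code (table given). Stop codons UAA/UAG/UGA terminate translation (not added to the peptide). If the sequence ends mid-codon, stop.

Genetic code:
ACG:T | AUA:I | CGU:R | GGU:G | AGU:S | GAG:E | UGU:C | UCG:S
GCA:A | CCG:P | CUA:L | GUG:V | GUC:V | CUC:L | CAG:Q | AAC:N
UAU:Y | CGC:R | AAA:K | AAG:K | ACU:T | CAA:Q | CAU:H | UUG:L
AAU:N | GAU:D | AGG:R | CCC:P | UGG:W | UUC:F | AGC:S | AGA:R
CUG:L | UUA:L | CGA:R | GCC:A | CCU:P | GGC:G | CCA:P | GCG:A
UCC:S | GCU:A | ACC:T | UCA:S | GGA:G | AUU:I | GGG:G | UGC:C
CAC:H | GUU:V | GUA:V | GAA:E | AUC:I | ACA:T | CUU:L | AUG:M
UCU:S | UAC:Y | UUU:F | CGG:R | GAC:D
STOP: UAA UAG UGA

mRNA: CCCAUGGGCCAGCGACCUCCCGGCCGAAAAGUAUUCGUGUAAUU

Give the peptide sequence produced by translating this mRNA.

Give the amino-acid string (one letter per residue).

start AUG at pos 3
pos 3: AUG -> M; peptide=M
pos 6: GGC -> G; peptide=MG
pos 9: CAG -> Q; peptide=MGQ
pos 12: CGA -> R; peptide=MGQR
pos 15: CCU -> P; peptide=MGQRP
pos 18: CCC -> P; peptide=MGQRPP
pos 21: GGC -> G; peptide=MGQRPPG
pos 24: CGA -> R; peptide=MGQRPPGR
pos 27: AAA -> K; peptide=MGQRPPGRK
pos 30: GUA -> V; peptide=MGQRPPGRKV
pos 33: UUC -> F; peptide=MGQRPPGRKVF
pos 36: GUG -> V; peptide=MGQRPPGRKVFV
pos 39: UAA -> STOP

Answer: MGQRPPGRKVFV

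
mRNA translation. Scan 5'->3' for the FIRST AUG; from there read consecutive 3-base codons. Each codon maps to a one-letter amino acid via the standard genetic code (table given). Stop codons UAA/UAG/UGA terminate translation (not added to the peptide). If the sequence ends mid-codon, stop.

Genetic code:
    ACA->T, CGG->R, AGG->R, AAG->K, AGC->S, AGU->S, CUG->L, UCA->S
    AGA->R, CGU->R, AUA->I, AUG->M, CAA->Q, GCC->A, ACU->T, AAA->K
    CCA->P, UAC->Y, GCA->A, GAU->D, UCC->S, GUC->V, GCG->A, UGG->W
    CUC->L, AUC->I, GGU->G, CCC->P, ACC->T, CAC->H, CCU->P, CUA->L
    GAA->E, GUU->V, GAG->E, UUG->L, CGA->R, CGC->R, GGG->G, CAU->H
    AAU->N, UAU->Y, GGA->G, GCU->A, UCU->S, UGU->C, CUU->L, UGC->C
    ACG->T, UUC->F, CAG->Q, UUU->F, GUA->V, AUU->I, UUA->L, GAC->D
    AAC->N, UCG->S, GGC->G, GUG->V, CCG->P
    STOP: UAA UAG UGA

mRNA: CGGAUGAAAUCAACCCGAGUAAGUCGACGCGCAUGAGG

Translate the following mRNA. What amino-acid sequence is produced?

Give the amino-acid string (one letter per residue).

Answer: MKSTRVSRRA

Derivation:
start AUG at pos 3
pos 3: AUG -> M; peptide=M
pos 6: AAA -> K; peptide=MK
pos 9: UCA -> S; peptide=MKS
pos 12: ACC -> T; peptide=MKST
pos 15: CGA -> R; peptide=MKSTR
pos 18: GUA -> V; peptide=MKSTRV
pos 21: AGU -> S; peptide=MKSTRVS
pos 24: CGA -> R; peptide=MKSTRVSR
pos 27: CGC -> R; peptide=MKSTRVSRR
pos 30: GCA -> A; peptide=MKSTRVSRRA
pos 33: UGA -> STOP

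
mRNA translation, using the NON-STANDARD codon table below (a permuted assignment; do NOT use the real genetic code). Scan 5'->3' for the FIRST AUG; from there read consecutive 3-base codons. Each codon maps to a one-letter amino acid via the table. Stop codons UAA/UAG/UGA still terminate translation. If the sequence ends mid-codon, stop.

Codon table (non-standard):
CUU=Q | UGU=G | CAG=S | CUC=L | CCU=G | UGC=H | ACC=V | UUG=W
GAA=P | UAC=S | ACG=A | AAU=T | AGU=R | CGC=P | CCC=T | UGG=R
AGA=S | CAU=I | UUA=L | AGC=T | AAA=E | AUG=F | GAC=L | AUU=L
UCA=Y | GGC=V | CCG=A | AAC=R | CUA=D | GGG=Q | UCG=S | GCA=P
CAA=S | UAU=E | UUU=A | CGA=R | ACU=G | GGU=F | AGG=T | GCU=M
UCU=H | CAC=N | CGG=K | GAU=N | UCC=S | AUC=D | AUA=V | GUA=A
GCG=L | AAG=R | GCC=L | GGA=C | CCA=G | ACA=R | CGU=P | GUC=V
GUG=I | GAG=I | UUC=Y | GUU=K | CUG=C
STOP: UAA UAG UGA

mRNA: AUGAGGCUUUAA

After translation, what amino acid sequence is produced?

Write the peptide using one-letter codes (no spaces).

Answer: FTQ

Derivation:
start AUG at pos 0
pos 0: AUG -> F; peptide=F
pos 3: AGG -> T; peptide=FT
pos 6: CUU -> Q; peptide=FTQ
pos 9: UAA -> STOP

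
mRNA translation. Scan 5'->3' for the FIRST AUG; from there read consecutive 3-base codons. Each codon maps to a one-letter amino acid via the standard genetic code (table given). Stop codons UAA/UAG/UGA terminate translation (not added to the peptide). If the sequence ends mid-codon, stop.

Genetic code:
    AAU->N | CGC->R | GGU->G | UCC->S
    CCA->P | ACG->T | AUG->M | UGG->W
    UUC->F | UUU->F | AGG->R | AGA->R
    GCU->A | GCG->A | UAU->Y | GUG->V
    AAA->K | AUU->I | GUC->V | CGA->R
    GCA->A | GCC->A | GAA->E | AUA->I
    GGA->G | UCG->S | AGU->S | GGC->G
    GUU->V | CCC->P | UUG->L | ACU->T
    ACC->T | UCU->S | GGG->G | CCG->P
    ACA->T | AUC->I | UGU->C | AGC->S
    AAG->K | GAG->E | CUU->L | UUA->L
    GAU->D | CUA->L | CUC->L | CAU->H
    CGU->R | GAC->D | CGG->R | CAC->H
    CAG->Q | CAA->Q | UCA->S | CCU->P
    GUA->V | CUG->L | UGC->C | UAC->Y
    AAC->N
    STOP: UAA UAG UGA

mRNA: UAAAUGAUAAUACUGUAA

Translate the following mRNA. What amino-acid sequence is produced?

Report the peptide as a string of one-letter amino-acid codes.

start AUG at pos 3
pos 3: AUG -> M; peptide=M
pos 6: AUA -> I; peptide=MI
pos 9: AUA -> I; peptide=MII
pos 12: CUG -> L; peptide=MIIL
pos 15: UAA -> STOP

Answer: MIIL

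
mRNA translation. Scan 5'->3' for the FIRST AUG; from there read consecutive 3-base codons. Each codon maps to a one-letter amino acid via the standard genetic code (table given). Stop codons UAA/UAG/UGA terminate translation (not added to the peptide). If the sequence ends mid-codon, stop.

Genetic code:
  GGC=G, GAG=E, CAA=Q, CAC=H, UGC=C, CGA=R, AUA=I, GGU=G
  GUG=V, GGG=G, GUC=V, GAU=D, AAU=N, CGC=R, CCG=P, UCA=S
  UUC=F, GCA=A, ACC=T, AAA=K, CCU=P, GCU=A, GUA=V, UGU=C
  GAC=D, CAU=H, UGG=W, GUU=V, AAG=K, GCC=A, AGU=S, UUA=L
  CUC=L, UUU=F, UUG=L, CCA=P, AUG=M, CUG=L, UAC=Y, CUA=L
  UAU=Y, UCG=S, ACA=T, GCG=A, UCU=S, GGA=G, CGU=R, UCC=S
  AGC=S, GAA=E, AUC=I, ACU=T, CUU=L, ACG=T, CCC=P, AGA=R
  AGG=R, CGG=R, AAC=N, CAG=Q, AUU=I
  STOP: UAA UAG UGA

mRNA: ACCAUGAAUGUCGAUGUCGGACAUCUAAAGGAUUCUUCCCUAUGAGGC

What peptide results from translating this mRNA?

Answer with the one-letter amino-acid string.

start AUG at pos 3
pos 3: AUG -> M; peptide=M
pos 6: AAU -> N; peptide=MN
pos 9: GUC -> V; peptide=MNV
pos 12: GAU -> D; peptide=MNVD
pos 15: GUC -> V; peptide=MNVDV
pos 18: GGA -> G; peptide=MNVDVG
pos 21: CAU -> H; peptide=MNVDVGH
pos 24: CUA -> L; peptide=MNVDVGHL
pos 27: AAG -> K; peptide=MNVDVGHLK
pos 30: GAU -> D; peptide=MNVDVGHLKD
pos 33: UCU -> S; peptide=MNVDVGHLKDS
pos 36: UCC -> S; peptide=MNVDVGHLKDSS
pos 39: CUA -> L; peptide=MNVDVGHLKDSSL
pos 42: UGA -> STOP

Answer: MNVDVGHLKDSSL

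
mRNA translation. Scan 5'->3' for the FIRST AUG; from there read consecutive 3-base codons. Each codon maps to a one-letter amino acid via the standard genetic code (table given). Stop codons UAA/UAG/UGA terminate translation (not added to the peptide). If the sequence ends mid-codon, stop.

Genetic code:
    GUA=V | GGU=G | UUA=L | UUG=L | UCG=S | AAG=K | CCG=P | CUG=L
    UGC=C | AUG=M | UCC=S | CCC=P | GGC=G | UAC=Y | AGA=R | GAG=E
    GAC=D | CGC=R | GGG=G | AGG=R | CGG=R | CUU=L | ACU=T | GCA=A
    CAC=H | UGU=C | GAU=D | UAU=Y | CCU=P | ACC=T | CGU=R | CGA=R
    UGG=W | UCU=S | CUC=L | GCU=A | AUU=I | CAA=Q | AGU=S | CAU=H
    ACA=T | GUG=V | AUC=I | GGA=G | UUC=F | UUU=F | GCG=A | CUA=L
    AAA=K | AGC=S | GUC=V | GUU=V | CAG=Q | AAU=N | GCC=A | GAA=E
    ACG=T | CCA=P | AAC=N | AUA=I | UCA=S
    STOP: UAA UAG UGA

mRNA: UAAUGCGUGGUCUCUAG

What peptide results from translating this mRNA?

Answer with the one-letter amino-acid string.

Answer: MRGL

Derivation:
start AUG at pos 2
pos 2: AUG -> M; peptide=M
pos 5: CGU -> R; peptide=MR
pos 8: GGU -> G; peptide=MRG
pos 11: CUC -> L; peptide=MRGL
pos 14: UAG -> STOP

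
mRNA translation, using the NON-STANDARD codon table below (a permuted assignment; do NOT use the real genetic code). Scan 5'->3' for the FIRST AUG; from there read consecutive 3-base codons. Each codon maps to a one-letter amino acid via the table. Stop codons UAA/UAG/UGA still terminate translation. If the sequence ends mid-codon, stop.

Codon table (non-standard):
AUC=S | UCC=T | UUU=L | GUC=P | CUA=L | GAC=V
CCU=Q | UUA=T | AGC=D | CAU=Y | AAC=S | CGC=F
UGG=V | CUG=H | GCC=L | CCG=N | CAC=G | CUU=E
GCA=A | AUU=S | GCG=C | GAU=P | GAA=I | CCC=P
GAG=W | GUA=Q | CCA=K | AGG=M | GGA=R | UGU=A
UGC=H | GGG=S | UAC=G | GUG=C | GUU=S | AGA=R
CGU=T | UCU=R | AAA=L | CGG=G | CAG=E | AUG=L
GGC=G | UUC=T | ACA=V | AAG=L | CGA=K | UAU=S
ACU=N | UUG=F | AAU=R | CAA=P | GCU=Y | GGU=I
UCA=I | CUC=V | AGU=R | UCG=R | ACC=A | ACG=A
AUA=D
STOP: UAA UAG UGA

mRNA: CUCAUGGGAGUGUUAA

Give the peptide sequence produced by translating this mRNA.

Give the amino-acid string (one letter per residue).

start AUG at pos 3
pos 3: AUG -> L; peptide=L
pos 6: GGA -> R; peptide=LR
pos 9: GUG -> C; peptide=LRC
pos 12: UUA -> T; peptide=LRCT
pos 15: only 1 nt remain (<3), stop (end of mRNA)

Answer: LRCT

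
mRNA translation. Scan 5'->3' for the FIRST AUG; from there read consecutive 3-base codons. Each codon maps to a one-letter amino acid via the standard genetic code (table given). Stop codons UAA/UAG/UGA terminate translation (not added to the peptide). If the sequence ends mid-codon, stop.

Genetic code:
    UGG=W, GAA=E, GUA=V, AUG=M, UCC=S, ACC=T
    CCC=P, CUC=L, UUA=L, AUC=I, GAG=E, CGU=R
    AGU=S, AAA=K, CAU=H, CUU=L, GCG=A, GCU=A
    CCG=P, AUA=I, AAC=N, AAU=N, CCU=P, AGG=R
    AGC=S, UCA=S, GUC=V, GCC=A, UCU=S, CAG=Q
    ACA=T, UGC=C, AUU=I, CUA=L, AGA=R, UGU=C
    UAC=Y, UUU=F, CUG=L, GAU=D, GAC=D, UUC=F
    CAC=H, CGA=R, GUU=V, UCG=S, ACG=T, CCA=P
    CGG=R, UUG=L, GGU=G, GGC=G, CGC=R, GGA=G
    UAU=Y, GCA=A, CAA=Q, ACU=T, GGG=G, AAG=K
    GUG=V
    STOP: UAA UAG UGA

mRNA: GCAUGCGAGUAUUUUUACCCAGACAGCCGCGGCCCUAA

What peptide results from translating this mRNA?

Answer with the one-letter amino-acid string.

start AUG at pos 2
pos 2: AUG -> M; peptide=M
pos 5: CGA -> R; peptide=MR
pos 8: GUA -> V; peptide=MRV
pos 11: UUU -> F; peptide=MRVF
pos 14: UUA -> L; peptide=MRVFL
pos 17: CCC -> P; peptide=MRVFLP
pos 20: AGA -> R; peptide=MRVFLPR
pos 23: CAG -> Q; peptide=MRVFLPRQ
pos 26: CCG -> P; peptide=MRVFLPRQP
pos 29: CGG -> R; peptide=MRVFLPRQPR
pos 32: CCC -> P; peptide=MRVFLPRQPRP
pos 35: UAA -> STOP

Answer: MRVFLPRQPRP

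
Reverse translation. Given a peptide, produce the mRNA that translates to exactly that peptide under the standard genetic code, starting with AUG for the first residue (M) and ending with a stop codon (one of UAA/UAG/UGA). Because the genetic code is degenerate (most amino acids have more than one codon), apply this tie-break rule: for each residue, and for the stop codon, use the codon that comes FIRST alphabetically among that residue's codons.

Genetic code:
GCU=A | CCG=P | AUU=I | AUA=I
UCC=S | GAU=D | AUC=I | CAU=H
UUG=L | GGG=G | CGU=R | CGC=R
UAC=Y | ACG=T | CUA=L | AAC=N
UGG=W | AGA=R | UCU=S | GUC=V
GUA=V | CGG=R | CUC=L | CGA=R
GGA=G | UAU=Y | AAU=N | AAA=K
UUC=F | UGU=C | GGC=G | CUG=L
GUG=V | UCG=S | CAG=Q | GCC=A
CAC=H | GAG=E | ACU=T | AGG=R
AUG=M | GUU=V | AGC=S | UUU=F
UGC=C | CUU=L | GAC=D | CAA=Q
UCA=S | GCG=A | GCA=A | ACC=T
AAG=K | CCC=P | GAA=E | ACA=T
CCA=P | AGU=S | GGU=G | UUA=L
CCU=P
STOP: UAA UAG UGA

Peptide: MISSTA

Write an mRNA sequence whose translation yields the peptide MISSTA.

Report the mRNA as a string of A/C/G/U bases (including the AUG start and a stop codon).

Answer: mRNA: AUGAUAAGCAGCACAGCAUAA

Derivation:
residue 1: M -> AUG (start codon)
residue 2: I codons sorted = AUA,AUC,AUU -> pick first = AUA
residue 3: S codons sorted = AGC,AGU,UCA,UCC,UCG,UCU -> pick first = AGC
residue 4: S codons sorted = AGC,AGU,UCA,UCC,UCG,UCU -> pick first = AGC
residue 5: T codons sorted = ACA,ACC,ACG,ACU -> pick first = ACA
residue 6: A codons sorted = GCA,GCC,GCG,GCU -> pick first = GCA
terminator: stop codons sorted = UAA,UAG,UGA -> pick first = UAA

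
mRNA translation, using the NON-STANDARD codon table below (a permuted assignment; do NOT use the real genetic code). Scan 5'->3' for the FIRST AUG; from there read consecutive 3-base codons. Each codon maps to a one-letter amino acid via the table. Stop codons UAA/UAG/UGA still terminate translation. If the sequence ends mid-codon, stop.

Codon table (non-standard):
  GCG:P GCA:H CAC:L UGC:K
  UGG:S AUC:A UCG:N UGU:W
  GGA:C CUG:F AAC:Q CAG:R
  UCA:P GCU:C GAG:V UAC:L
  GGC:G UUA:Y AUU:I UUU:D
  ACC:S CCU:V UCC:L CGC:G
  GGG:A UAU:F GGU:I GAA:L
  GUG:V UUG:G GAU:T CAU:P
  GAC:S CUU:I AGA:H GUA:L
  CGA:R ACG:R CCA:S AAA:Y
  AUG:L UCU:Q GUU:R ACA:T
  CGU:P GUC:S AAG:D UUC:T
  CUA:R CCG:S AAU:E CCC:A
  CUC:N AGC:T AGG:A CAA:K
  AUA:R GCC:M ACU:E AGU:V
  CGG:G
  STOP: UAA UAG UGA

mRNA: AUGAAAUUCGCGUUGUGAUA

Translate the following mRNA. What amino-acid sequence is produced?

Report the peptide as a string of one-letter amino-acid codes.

Answer: LYTPG

Derivation:
start AUG at pos 0
pos 0: AUG -> L; peptide=L
pos 3: AAA -> Y; peptide=LY
pos 6: UUC -> T; peptide=LYT
pos 9: GCG -> P; peptide=LYTP
pos 12: UUG -> G; peptide=LYTPG
pos 15: UGA -> STOP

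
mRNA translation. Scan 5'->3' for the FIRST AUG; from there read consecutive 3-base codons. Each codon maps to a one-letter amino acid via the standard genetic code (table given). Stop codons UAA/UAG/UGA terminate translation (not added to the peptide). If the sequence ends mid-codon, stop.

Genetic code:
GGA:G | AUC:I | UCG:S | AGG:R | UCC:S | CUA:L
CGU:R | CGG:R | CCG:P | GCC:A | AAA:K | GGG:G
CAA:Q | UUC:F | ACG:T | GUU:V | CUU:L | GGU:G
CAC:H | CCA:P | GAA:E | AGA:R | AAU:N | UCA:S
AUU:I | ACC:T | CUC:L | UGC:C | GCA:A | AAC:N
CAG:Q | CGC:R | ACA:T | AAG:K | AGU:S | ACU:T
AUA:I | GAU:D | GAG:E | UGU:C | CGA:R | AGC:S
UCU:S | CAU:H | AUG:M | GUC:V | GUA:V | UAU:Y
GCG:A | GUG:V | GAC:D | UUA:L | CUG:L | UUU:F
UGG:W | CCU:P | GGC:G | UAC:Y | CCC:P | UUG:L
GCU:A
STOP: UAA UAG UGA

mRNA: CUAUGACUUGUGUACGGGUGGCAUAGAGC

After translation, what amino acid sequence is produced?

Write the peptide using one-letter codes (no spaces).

start AUG at pos 2
pos 2: AUG -> M; peptide=M
pos 5: ACU -> T; peptide=MT
pos 8: UGU -> C; peptide=MTC
pos 11: GUA -> V; peptide=MTCV
pos 14: CGG -> R; peptide=MTCVR
pos 17: GUG -> V; peptide=MTCVRV
pos 20: GCA -> A; peptide=MTCVRVA
pos 23: UAG -> STOP

Answer: MTCVRVA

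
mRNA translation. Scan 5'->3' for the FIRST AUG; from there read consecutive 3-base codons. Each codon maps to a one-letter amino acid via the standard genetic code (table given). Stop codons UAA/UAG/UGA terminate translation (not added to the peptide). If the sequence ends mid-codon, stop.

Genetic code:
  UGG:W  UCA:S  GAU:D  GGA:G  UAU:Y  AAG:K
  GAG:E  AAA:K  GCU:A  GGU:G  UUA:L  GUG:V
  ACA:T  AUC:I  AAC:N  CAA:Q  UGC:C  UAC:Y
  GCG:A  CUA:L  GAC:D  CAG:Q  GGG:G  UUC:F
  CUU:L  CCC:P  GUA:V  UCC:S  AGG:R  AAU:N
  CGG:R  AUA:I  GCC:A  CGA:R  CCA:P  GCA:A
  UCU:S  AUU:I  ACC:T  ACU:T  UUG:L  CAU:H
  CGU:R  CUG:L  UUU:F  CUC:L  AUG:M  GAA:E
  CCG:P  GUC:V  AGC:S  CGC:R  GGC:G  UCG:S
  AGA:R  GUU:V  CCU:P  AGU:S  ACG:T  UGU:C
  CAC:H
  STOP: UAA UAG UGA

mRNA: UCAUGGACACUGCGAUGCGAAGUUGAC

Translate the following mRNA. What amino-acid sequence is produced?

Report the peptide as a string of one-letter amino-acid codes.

Answer: MDTAMRS

Derivation:
start AUG at pos 2
pos 2: AUG -> M; peptide=M
pos 5: GAC -> D; peptide=MD
pos 8: ACU -> T; peptide=MDT
pos 11: GCG -> A; peptide=MDTA
pos 14: AUG -> M; peptide=MDTAM
pos 17: CGA -> R; peptide=MDTAMR
pos 20: AGU -> S; peptide=MDTAMRS
pos 23: UGA -> STOP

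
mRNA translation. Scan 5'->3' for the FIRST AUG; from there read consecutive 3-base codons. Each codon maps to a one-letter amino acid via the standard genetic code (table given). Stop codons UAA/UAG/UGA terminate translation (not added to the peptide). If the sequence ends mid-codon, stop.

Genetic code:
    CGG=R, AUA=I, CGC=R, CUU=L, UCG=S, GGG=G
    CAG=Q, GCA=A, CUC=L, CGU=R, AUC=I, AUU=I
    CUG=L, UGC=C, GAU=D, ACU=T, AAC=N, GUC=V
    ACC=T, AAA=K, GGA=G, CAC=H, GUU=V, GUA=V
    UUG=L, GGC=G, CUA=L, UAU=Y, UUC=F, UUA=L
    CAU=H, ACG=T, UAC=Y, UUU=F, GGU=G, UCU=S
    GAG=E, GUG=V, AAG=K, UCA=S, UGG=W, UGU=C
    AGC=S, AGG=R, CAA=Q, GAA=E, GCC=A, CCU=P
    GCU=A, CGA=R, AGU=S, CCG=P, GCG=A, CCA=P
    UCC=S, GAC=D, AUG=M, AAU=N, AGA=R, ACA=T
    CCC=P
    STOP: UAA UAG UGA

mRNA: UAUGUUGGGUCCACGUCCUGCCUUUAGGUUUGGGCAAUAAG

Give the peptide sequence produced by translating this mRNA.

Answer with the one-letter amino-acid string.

Answer: MLGPRPAFRFGQ

Derivation:
start AUG at pos 1
pos 1: AUG -> M; peptide=M
pos 4: UUG -> L; peptide=ML
pos 7: GGU -> G; peptide=MLG
pos 10: CCA -> P; peptide=MLGP
pos 13: CGU -> R; peptide=MLGPR
pos 16: CCU -> P; peptide=MLGPRP
pos 19: GCC -> A; peptide=MLGPRPA
pos 22: UUU -> F; peptide=MLGPRPAF
pos 25: AGG -> R; peptide=MLGPRPAFR
pos 28: UUU -> F; peptide=MLGPRPAFRF
pos 31: GGG -> G; peptide=MLGPRPAFRFG
pos 34: CAA -> Q; peptide=MLGPRPAFRFGQ
pos 37: UAA -> STOP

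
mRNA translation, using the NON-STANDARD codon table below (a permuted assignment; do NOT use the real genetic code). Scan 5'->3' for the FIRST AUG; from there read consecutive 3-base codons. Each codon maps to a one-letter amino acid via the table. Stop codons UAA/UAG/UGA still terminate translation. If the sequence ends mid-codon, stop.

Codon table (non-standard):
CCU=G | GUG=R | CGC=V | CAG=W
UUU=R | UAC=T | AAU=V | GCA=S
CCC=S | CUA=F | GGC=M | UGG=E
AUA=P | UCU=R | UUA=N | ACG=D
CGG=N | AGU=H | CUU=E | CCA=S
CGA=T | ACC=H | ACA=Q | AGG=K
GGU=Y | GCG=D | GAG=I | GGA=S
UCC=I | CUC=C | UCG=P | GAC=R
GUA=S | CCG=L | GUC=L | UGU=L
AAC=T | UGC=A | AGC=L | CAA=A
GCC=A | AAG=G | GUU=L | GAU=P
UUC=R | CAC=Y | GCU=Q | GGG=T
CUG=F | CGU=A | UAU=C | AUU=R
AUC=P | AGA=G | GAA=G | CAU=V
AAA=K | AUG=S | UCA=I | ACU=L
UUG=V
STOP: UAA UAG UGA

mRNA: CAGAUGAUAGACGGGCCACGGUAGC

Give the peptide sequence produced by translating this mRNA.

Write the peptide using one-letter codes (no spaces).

Answer: SPRTSN

Derivation:
start AUG at pos 3
pos 3: AUG -> S; peptide=S
pos 6: AUA -> P; peptide=SP
pos 9: GAC -> R; peptide=SPR
pos 12: GGG -> T; peptide=SPRT
pos 15: CCA -> S; peptide=SPRTS
pos 18: CGG -> N; peptide=SPRTSN
pos 21: UAG -> STOP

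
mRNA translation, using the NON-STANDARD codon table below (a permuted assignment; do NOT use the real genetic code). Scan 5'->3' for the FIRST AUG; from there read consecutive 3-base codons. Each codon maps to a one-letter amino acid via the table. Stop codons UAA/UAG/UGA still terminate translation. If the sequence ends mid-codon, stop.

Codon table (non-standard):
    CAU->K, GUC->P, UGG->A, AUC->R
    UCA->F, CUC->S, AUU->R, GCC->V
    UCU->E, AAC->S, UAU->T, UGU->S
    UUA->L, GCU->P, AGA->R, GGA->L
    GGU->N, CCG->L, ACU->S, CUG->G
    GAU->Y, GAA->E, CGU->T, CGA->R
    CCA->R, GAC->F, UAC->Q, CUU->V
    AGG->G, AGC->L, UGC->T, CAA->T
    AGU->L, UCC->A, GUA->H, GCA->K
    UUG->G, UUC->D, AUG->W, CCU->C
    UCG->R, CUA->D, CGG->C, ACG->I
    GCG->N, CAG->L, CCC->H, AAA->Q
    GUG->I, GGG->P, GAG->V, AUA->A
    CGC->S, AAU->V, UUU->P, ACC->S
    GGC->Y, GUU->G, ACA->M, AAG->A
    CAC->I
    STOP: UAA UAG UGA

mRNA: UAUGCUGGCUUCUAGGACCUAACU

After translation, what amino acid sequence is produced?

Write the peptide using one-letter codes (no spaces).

start AUG at pos 1
pos 1: AUG -> W; peptide=W
pos 4: CUG -> G; peptide=WG
pos 7: GCU -> P; peptide=WGP
pos 10: UCU -> E; peptide=WGPE
pos 13: AGG -> G; peptide=WGPEG
pos 16: ACC -> S; peptide=WGPEGS
pos 19: UAA -> STOP

Answer: WGPEGS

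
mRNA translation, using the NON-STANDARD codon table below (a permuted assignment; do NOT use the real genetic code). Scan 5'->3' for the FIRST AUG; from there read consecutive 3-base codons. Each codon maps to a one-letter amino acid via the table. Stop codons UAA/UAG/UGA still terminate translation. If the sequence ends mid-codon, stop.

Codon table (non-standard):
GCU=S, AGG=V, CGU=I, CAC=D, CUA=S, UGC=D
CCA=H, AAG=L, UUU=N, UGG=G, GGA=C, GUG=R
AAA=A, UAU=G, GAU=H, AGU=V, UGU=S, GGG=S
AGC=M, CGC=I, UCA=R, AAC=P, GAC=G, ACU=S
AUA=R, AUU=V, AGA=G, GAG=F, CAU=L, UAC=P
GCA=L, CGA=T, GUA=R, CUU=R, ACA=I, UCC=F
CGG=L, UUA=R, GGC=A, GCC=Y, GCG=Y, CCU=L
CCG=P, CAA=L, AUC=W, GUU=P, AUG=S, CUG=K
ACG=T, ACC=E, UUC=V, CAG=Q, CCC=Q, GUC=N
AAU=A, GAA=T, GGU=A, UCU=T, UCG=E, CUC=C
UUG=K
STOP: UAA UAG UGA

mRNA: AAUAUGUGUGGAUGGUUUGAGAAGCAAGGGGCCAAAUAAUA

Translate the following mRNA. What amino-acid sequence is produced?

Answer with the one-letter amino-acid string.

start AUG at pos 3
pos 3: AUG -> S; peptide=S
pos 6: UGU -> S; peptide=SS
pos 9: GGA -> C; peptide=SSC
pos 12: UGG -> G; peptide=SSCG
pos 15: UUU -> N; peptide=SSCGN
pos 18: GAG -> F; peptide=SSCGNF
pos 21: AAG -> L; peptide=SSCGNFL
pos 24: CAA -> L; peptide=SSCGNFLL
pos 27: GGG -> S; peptide=SSCGNFLLS
pos 30: GCC -> Y; peptide=SSCGNFLLSY
pos 33: AAA -> A; peptide=SSCGNFLLSYA
pos 36: UAA -> STOP

Answer: SSCGNFLLSYA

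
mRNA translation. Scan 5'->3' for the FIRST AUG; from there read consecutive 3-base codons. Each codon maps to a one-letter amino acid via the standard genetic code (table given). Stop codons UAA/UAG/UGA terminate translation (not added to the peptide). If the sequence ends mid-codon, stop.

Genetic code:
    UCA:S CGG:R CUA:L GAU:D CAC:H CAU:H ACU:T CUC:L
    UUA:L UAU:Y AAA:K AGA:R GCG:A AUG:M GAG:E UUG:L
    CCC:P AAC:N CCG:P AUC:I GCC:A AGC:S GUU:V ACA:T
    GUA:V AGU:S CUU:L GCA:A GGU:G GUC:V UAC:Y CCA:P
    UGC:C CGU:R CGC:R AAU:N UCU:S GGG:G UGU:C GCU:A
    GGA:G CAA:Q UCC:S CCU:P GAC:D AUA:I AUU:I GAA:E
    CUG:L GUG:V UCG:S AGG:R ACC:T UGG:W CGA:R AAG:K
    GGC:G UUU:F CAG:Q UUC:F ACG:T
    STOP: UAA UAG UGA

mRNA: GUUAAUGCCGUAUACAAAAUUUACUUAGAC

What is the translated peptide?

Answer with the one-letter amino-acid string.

Answer: MPYTKFT

Derivation:
start AUG at pos 4
pos 4: AUG -> M; peptide=M
pos 7: CCG -> P; peptide=MP
pos 10: UAU -> Y; peptide=MPY
pos 13: ACA -> T; peptide=MPYT
pos 16: AAA -> K; peptide=MPYTK
pos 19: UUU -> F; peptide=MPYTKF
pos 22: ACU -> T; peptide=MPYTKFT
pos 25: UAG -> STOP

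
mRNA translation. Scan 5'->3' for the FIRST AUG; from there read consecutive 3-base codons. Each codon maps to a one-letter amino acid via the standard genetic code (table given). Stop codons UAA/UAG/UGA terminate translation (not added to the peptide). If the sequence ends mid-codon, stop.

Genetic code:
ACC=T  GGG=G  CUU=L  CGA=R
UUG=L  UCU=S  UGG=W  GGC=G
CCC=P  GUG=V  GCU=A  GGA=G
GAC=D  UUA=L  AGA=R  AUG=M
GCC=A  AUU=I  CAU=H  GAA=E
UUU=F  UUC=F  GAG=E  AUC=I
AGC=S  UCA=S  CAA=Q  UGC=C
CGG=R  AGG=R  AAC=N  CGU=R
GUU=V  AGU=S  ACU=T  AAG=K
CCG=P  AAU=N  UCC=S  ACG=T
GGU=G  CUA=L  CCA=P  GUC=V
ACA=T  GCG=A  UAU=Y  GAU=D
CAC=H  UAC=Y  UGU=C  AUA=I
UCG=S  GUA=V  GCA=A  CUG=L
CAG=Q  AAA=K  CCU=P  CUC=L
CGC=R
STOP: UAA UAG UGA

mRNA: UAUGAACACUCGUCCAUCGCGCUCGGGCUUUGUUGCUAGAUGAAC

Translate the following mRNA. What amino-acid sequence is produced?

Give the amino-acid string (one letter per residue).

Answer: MNTRPSRSGFVAR

Derivation:
start AUG at pos 1
pos 1: AUG -> M; peptide=M
pos 4: AAC -> N; peptide=MN
pos 7: ACU -> T; peptide=MNT
pos 10: CGU -> R; peptide=MNTR
pos 13: CCA -> P; peptide=MNTRP
pos 16: UCG -> S; peptide=MNTRPS
pos 19: CGC -> R; peptide=MNTRPSR
pos 22: UCG -> S; peptide=MNTRPSRS
pos 25: GGC -> G; peptide=MNTRPSRSG
pos 28: UUU -> F; peptide=MNTRPSRSGF
pos 31: GUU -> V; peptide=MNTRPSRSGFV
pos 34: GCU -> A; peptide=MNTRPSRSGFVA
pos 37: AGA -> R; peptide=MNTRPSRSGFVAR
pos 40: UGA -> STOP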